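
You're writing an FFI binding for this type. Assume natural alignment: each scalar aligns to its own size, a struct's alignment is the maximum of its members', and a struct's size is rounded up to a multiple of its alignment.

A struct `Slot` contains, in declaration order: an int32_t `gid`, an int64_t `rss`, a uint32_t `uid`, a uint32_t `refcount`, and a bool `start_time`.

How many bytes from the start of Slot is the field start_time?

gid at 0 (size 4, align 4) → ends 4
pad 4 to align 8 for rss
rss at 8 (size 8, align 8) → ends 16
uid at 16 (size 4, align 4) → ends 20
refcount at 20 (size 4, align 4) → ends 24
start_time at 24 (size 1, align 1) → ends 25

24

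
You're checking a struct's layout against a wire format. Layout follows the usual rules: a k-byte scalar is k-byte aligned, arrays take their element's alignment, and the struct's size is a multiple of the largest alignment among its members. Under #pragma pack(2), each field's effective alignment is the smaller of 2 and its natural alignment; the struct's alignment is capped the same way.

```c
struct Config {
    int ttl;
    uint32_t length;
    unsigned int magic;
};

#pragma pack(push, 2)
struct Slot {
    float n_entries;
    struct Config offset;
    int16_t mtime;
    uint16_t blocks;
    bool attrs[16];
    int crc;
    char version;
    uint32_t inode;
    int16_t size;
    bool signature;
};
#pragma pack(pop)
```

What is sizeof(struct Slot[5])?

250

Config: ttl at 0 (size 4, align 4) → ends 4; length at 4 (size 4, align 4) → ends 8; magic at 8 (size 4, align 4) → ends 12; total 12 bytes, alignment 4
n_entries at 0 (size 4, align 2) → ends 4
offset at 4 (size 12, align 2) → ends 16
mtime at 16 (size 2, align 2) → ends 18
blocks at 18 (size 2, align 2) → ends 20
attrs at 20 (size 16, align 1) → ends 36
crc at 36 (size 4, align 2) → ends 40
version at 40 (size 1, align 1) → ends 41
pad 1 to align 2 for inode
inode at 42 (size 4, align 2) → ends 46
size at 46 (size 2, align 2) → ends 48
signature at 48 (size 1, align 1) → ends 49
tail pad 1 to reach multiple of 2
total 50 bytes, alignment 2
array of 5: 5 × 50 = 250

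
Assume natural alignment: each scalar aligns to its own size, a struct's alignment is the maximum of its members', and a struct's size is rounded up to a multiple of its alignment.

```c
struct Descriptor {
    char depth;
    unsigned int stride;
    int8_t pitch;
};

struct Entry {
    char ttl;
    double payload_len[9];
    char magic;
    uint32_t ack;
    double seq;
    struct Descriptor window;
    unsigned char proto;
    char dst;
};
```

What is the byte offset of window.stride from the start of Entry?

Descriptor: 0..1  depth  (1B, 1-aligned); 1..4  -- padding (3B); 4..8  stride  (4B, 4-aligned); 8..9  pitch  (1B, 1-aligned); 9..12  -- tail padding (3B); sizeof = 12, alignof = 4
0..1  ttl  (1B, 1-aligned)
1..8  -- padding (7B)
8..80  payload_len  (72B, 8-aligned)
80..81  magic  (1B, 1-aligned)
81..84  -- padding (3B)
84..88  ack  (4B, 4-aligned)
88..96  seq  (8B, 8-aligned)
96..108  window  (12B, 4-aligned)
within Descriptor: stride at 4
96 + 4 = 100

100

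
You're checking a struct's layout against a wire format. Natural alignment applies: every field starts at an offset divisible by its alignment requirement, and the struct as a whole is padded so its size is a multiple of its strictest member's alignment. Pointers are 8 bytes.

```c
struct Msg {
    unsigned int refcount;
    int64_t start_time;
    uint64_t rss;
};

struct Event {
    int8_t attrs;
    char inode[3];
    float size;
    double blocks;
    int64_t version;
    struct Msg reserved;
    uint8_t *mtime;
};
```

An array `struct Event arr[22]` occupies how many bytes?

Msg: refcount at 0 (size 4, align 4) → ends 4; pad 4 to align 8 for start_time; start_time at 8 (size 8, align 8) → ends 16; rss at 16 (size 8, align 8) → ends 24; total 24 bytes, alignment 8
attrs at 0 (size 1, align 1) → ends 1
inode at 1 (size 3, align 1) → ends 4
size at 4 (size 4, align 4) → ends 8
blocks at 8 (size 8, align 8) → ends 16
version at 16 (size 8, align 8) → ends 24
reserved at 24 (size 24, align 8) → ends 48
mtime at 48 (size 8, align 8) → ends 56
total 56 bytes, alignment 8
array of 22: 22 × 56 = 1232

1232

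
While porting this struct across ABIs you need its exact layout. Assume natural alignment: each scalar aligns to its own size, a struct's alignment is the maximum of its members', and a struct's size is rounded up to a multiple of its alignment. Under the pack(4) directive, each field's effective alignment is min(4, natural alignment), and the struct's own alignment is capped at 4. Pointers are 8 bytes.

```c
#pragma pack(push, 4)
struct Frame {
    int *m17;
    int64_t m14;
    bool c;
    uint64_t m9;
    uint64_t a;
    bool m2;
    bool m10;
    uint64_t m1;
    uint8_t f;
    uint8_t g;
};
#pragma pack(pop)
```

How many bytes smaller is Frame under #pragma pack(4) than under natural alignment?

12

natural layout:
  m17 at 0 (size 8, align 8) → ends 8
  m14 at 8 (size 8, align 8) → ends 16
  c at 16 (size 1, align 1) → ends 17
  pad 7 to align 8 for m9
  m9 at 24 (size 8, align 8) → ends 32
  a at 32 (size 8, align 8) → ends 40
  m2 at 40 (size 1, align 1) → ends 41
  m10 at 41 (size 1, align 1) → ends 42
  pad 6 to align 8 for m1
  m1 at 48 (size 8, align 8) → ends 56
  f at 56 (size 1, align 1) → ends 57
  g at 57 (size 1, align 1) → ends 58
  tail pad 6 to reach multiple of 8
  total 64 bytes, alignment 8
packed(4) layout:
  m17 at 0 (size 8, align 4) → ends 8
  m14 at 8 (size 8, align 4) → ends 16
  c at 16 (size 1, align 1) → ends 17
  pad 3 to align 4 for m9
  m9 at 20 (size 8, align 4) → ends 28
  a at 28 (size 8, align 4) → ends 36
  m2 at 36 (size 1, align 1) → ends 37
  m10 at 37 (size 1, align 1) → ends 38
  pad 2 to align 4 for m1
  m1 at 40 (size 8, align 4) → ends 48
  f at 48 (size 1, align 1) → ends 49
  g at 49 (size 1, align 1) → ends 50
  tail pad 2 to reach multiple of 4
  total 52 bytes, alignment 4
64 − 52 = 12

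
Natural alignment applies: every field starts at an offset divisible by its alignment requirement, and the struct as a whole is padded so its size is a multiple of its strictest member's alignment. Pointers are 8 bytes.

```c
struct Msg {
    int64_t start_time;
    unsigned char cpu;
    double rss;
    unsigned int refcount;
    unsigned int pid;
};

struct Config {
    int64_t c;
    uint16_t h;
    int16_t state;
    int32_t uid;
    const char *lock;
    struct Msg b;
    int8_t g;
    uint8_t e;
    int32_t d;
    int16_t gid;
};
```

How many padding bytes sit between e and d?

Msg: 0..8  start_time  (8B, 8-aligned); 8..9  cpu  (1B, 1-aligned); 9..16  -- padding (7B); 16..24  rss  (8B, 8-aligned); 24..28  refcount  (4B, 4-aligned); 28..32  pid  (4B, 4-aligned); sizeof = 32, alignof = 8
0..8  c  (8B, 8-aligned)
8..10  h  (2B, 2-aligned)
10..12  state  (2B, 2-aligned)
12..16  uid  (4B, 4-aligned)
16..24  lock  (8B, 8-aligned)
24..56  b  (32B, 8-aligned)
56..57  g  (1B, 1-aligned)
57..58  e  (1B, 1-aligned)
58..60  -- padding (2B)
60..64  d  (4B, 4-aligned)

2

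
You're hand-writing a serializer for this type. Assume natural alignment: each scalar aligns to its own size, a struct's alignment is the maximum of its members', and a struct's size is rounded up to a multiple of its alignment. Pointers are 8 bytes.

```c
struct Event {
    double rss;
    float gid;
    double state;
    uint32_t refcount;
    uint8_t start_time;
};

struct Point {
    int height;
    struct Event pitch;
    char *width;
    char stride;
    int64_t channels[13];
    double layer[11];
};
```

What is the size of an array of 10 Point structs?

Event: rss at 0 (size 8, align 8) → ends 8; gid at 8 (size 4, align 4) → ends 12; pad 4 to align 8 for state; state at 16 (size 8, align 8) → ends 24; refcount at 24 (size 4, align 4) → ends 28; start_time at 28 (size 1, align 1) → ends 29; tail pad 3 to reach multiple of 8; total 32 bytes, alignment 8
height at 0 (size 4, align 4) → ends 4
pad 4 to align 8 for pitch
pitch at 8 (size 32, align 8) → ends 40
width at 40 (size 8, align 8) → ends 48
stride at 48 (size 1, align 1) → ends 49
pad 7 to align 8 for channels
channels at 56 (size 104, align 8) → ends 160
layer at 160 (size 88, align 8) → ends 248
total 248 bytes, alignment 8
array of 10: 10 × 248 = 2480

2480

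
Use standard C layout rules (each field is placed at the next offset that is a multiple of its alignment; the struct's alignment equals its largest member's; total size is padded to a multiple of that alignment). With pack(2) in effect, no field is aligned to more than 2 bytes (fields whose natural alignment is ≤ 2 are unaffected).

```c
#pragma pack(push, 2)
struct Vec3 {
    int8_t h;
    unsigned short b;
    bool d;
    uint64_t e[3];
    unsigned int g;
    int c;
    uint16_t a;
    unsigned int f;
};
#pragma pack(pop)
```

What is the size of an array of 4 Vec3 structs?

176

h at 0 (size 1, align 1) → ends 1
pad 1 to align 2 for b
b at 2 (size 2, align 2) → ends 4
d at 4 (size 1, align 1) → ends 5
pad 1 to align 2 for e
e at 6 (size 24, align 2) → ends 30
g at 30 (size 4, align 2) → ends 34
c at 34 (size 4, align 2) → ends 38
a at 38 (size 2, align 2) → ends 40
f at 40 (size 4, align 2) → ends 44
total 44 bytes, alignment 2
array of 4: 4 × 44 = 176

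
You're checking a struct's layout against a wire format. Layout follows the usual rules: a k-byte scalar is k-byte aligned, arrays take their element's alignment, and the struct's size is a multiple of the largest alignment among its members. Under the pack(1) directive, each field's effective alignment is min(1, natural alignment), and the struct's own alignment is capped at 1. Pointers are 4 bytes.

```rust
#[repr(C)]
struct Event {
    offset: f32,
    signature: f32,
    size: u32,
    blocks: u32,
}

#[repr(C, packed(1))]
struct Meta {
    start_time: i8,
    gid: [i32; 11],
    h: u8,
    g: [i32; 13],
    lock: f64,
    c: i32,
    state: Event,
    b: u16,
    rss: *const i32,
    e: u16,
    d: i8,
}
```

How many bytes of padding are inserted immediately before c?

0

Event: @0: offset [4B, align 4] → 4; @4: signature [4B, align 4] → 8; @8: size [4B, align 4] → 12; @12: blocks [4B, align 4] → 16; size 16, align 4
@0: start_time [1B, align 1] → 1
@1: gid [44B, align 1] → 45
@45: h [1B, align 1] → 46
@46: g [52B, align 1] → 98
@98: lock [8B, align 1] → 106
@106: c [4B, align 1] → 110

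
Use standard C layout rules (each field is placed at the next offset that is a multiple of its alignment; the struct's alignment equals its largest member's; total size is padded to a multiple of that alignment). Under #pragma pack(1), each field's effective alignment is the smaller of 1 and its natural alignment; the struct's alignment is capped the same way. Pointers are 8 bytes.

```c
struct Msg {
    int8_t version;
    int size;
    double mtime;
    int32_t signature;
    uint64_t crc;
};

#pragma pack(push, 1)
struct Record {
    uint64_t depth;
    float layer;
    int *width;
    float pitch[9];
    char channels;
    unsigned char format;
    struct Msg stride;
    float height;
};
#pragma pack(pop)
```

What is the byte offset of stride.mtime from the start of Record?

Msg: 0..1  version  (1B, 1-aligned); 1..4  -- padding (3B); 4..8  size  (4B, 4-aligned); 8..16  mtime  (8B, 8-aligned); 16..20  signature  (4B, 4-aligned); 20..24  -- padding (4B); 24..32  crc  (8B, 8-aligned); sizeof = 32, alignof = 8
0..8  depth  (8B, 1-aligned)
8..12  layer  (4B, 1-aligned)
12..20  width  (8B, 1-aligned)
20..56  pitch  (36B, 1-aligned)
56..57  channels  (1B, 1-aligned)
57..58  format  (1B, 1-aligned)
58..90  stride  (32B, 1-aligned)
within Msg: mtime at 8
58 + 8 = 66

66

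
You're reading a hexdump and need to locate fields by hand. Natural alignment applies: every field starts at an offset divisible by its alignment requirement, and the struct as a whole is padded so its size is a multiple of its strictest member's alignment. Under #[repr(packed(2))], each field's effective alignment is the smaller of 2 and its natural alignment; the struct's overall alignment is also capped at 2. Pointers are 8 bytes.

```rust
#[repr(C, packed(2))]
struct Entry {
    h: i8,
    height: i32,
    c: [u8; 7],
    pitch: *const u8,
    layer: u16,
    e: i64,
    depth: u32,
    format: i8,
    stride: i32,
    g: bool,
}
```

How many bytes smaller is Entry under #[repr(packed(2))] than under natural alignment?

12

natural layout:
  0..1  h  (1B, 1-aligned)
  1..4  -- padding (3B)
  4..8  height  (4B, 4-aligned)
  8..15  c  (7B, 1-aligned)
  15..16  -- padding (1B)
  16..24  pitch  (8B, 8-aligned)
  24..26  layer  (2B, 2-aligned)
  26..32  -- padding (6B)
  32..40  e  (8B, 8-aligned)
  40..44  depth  (4B, 4-aligned)
  44..45  format  (1B, 1-aligned)
  45..48  -- padding (3B)
  48..52  stride  (4B, 4-aligned)
  52..53  g  (1B, 1-aligned)
  53..56  -- tail padding (3B)
  sizeof = 56, alignof = 8
packed(2) layout:
  0..1  h  (1B, 1-aligned)
  1..2  -- padding (1B)
  2..6  height  (4B, 2-aligned)
  6..13  c  (7B, 1-aligned)
  13..14  -- padding (1B)
  14..22  pitch  (8B, 2-aligned)
  22..24  layer  (2B, 2-aligned)
  24..32  e  (8B, 2-aligned)
  32..36  depth  (4B, 2-aligned)
  36..37  format  (1B, 1-aligned)
  37..38  -- padding (1B)
  38..42  stride  (4B, 2-aligned)
  42..43  g  (1B, 1-aligned)
  43..44  -- tail padding (1B)
  sizeof = 44, alignof = 2
56 − 44 = 12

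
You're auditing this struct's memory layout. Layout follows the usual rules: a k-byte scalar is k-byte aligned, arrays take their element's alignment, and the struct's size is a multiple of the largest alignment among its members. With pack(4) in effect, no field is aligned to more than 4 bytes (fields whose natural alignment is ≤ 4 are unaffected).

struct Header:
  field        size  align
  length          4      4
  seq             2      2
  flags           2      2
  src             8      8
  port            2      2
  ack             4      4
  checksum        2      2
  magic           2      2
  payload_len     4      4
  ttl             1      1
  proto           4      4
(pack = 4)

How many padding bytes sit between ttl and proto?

3

0..4  length  (4B, 4-aligned)
4..6  seq  (2B, 2-aligned)
6..8  flags  (2B, 2-aligned)
8..16  src  (8B, 4-aligned)
16..18  port  (2B, 2-aligned)
18..20  -- padding (2B)
20..24  ack  (4B, 4-aligned)
24..26  checksum  (2B, 2-aligned)
26..28  magic  (2B, 2-aligned)
28..32  payload_len  (4B, 4-aligned)
32..33  ttl  (1B, 1-aligned)
33..36  -- padding (3B)
36..40  proto  (4B, 4-aligned)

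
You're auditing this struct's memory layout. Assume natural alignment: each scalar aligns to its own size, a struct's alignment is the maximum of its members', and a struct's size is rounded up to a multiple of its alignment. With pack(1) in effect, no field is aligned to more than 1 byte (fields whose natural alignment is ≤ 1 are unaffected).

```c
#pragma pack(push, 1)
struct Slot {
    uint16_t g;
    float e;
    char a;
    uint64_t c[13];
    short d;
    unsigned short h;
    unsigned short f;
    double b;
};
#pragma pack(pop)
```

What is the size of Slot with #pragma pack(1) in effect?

g at 0 (size 2, align 1) → ends 2
e at 2 (size 4, align 1) → ends 6
a at 6 (size 1, align 1) → ends 7
c at 7 (size 104, align 1) → ends 111
d at 111 (size 2, align 1) → ends 113
h at 113 (size 2, align 1) → ends 115
f at 115 (size 2, align 1) → ends 117
b at 117 (size 8, align 1) → ends 125
total 125 bytes, alignment 1

125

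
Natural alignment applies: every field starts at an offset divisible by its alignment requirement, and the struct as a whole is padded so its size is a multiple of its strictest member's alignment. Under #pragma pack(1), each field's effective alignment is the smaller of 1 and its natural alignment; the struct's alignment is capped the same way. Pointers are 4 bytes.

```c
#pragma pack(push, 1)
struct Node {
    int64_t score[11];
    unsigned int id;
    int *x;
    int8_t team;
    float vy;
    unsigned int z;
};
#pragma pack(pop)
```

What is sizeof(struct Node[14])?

0..88  score  (88B, 1-aligned)
88..92  id  (4B, 1-aligned)
92..96  x  (4B, 1-aligned)
96..97  team  (1B, 1-aligned)
97..101  vy  (4B, 1-aligned)
101..105  z  (4B, 1-aligned)
sizeof = 105, alignof = 1
array of 14: 14 × 105 = 1470

1470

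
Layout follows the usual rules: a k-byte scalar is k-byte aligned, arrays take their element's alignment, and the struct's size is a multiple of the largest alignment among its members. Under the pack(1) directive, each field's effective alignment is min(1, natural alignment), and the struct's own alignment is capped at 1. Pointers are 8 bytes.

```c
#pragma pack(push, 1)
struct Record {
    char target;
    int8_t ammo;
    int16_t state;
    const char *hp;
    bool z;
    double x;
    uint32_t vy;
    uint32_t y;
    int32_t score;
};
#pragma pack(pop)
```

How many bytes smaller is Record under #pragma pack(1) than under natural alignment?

natural layout:
  @0: target [1B, align 1] → 1
  @1: ammo [1B, align 1] → 2
  @2: state [2B, align 2] → 4
  +4 pad (align 8)
  @8: hp [8B, align 8] → 16
  @16: z [1B, align 1] → 17
  +7 pad (align 8)
  @24: x [8B, align 8] → 32
  @32: vy [4B, align 4] → 36
  @36: y [4B, align 4] → 40
  @40: score [4B, align 4] → 44
  +4 tail pad (align 8)
  size 48, align 8
packed(1) layout:
  @0: target [1B, align 1] → 1
  @1: ammo [1B, align 1] → 2
  @2: state [2B, align 1] → 4
  @4: hp [8B, align 1] → 12
  @12: z [1B, align 1] → 13
  @13: x [8B, align 1] → 21
  @21: vy [4B, align 1] → 25
  @25: y [4B, align 1] → 29
  @29: score [4B, align 1] → 33
  size 33, align 1
48 − 33 = 15

15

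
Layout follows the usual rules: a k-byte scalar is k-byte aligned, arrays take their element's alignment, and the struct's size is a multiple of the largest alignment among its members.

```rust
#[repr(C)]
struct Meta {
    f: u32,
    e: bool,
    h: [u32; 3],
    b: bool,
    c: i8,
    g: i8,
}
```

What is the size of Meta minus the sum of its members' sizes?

f at 0 (size 4, align 4) → ends 4
e at 4 (size 1, align 1) → ends 5
pad 3 to align 4 for h
h at 8 (size 12, align 4) → ends 20
b at 20 (size 1, align 1) → ends 21
c at 21 (size 1, align 1) → ends 22
g at 22 (size 1, align 1) → ends 23
tail pad 1 to reach multiple of 4
total 24 bytes, alignment 4
data bytes 20, size 24 → padding 4

4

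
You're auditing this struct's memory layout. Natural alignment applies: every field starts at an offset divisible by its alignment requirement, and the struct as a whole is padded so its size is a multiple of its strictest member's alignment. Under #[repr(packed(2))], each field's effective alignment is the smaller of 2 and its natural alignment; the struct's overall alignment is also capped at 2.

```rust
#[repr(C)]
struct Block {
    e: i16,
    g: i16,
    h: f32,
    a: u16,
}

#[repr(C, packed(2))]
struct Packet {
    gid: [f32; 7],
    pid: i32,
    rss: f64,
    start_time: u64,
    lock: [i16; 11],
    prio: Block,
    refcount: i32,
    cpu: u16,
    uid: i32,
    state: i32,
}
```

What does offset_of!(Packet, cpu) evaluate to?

Block: 0..2  e  (2B, 2-aligned); 2..4  g  (2B, 2-aligned); 4..8  h  (4B, 4-aligned); 8..10  a  (2B, 2-aligned); 10..12  -- tail padding (2B); sizeof = 12, alignof = 4
0..28  gid  (28B, 2-aligned)
28..32  pid  (4B, 2-aligned)
32..40  rss  (8B, 2-aligned)
40..48  start_time  (8B, 2-aligned)
48..70  lock  (22B, 2-aligned)
70..82  prio  (12B, 2-aligned)
82..86  refcount  (4B, 2-aligned)
86..88  cpu  (2B, 2-aligned)

86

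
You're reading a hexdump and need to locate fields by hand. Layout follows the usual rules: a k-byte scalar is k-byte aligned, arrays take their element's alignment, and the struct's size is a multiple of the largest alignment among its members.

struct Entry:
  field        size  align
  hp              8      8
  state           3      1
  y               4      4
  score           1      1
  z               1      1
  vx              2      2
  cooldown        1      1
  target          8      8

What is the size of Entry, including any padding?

0..8  hp  (8B, 8-aligned)
8..11  state  (3B, 1-aligned)
11..12  -- padding (1B)
12..16  y  (4B, 4-aligned)
16..17  score  (1B, 1-aligned)
17..18  z  (1B, 1-aligned)
18..20  vx  (2B, 2-aligned)
20..21  cooldown  (1B, 1-aligned)
21..24  -- padding (3B)
24..32  target  (8B, 8-aligned)
sizeof = 32, alignof = 8

32 bytes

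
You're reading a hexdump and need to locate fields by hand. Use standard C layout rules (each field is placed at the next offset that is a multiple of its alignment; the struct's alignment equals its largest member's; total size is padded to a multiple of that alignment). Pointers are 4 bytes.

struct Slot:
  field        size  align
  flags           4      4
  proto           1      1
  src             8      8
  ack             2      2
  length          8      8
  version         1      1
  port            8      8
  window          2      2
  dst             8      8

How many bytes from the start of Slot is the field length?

24

0..4  flags  (4B, 4-aligned)
4..5  proto  (1B, 1-aligned)
5..8  -- padding (3B)
8..16  src  (8B, 8-aligned)
16..18  ack  (2B, 2-aligned)
18..24  -- padding (6B)
24..32  length  (8B, 8-aligned)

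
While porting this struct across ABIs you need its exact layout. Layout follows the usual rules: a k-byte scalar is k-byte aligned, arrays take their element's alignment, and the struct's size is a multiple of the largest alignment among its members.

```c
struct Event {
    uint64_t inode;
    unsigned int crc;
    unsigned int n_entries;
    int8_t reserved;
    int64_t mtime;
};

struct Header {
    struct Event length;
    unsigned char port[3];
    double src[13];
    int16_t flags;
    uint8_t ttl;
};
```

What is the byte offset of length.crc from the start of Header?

8

Event: 0..8  inode  (8B, 8-aligned); 8..12  crc  (4B, 4-aligned); 12..16  n_entries  (4B, 4-aligned); 16..17  reserved  (1B, 1-aligned); 17..24  -- padding (7B); 24..32  mtime  (8B, 8-aligned); sizeof = 32, alignof = 8
0..32  length  (32B, 8-aligned)
within Event: crc at 8
0 + 8 = 8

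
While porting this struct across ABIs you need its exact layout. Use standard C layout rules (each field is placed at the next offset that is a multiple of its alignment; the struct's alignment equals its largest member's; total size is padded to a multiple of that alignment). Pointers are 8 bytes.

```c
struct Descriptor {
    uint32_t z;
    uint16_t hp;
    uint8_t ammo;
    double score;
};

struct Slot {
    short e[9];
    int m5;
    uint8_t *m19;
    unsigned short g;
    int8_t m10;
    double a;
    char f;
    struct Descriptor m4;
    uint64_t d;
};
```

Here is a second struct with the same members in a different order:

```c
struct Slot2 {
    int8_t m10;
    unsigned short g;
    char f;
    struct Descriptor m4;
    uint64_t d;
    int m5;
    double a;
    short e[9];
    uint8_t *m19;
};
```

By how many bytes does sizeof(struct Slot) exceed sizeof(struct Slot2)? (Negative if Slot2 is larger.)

Descriptor: @0: z [4B, align 4] → 4; @4: hp [2B, align 2] → 6; @6: ammo [1B, align 1] → 7; +1 pad (align 8); @8: score [8B, align 8] → 16; size 16, align 8
@0: e [18B, align 2] → 18
+2 pad (align 4)
@20: m5 [4B, align 4] → 24
@24: m19 [8B, align 8] → 32
@32: g [2B, align 2] → 34
@34: m10 [1B, align 1] → 35
+5 pad (align 8)
@40: a [8B, align 8] → 48
@48: f [1B, align 1] → 49
+7 pad (align 8)
@56: m4 [16B, align 8] → 72
@72: d [8B, align 8] → 80
size 80, align 8
— Slot2 —
@0: m10 [1B, align 1] → 1
+1 pad (align 2)
@2: g [2B, align 2] → 4
@4: f [1B, align 1] → 5
+3 pad (align 8)
@8: m4 [16B, align 8] → 24
@24: d [8B, align 8] → 32
@32: m5 [4B, align 4] → 36
+4 pad (align 8)
@40: a [8B, align 8] → 48
@48: e [18B, align 2] → 66
+6 pad (align 8)
@72: m19 [8B, align 8] → 80
size 80, align 8
80 − 80 = 0

0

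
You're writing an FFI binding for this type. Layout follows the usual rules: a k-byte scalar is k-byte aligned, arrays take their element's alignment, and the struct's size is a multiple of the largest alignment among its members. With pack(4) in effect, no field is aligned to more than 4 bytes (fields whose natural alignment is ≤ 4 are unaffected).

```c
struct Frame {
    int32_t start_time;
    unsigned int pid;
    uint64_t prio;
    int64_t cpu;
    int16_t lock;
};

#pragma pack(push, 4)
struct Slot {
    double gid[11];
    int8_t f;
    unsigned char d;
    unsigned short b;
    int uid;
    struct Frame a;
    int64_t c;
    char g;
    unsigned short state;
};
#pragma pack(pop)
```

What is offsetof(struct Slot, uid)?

92

Frame: 0..4  start_time  (4B, 4-aligned); 4..8  pid  (4B, 4-aligned); 8..16  prio  (8B, 8-aligned); 16..24  cpu  (8B, 8-aligned); 24..26  lock  (2B, 2-aligned); 26..32  -- tail padding (6B); sizeof = 32, alignof = 8
0..88  gid  (88B, 4-aligned)
88..89  f  (1B, 1-aligned)
89..90  d  (1B, 1-aligned)
90..92  b  (2B, 2-aligned)
92..96  uid  (4B, 4-aligned)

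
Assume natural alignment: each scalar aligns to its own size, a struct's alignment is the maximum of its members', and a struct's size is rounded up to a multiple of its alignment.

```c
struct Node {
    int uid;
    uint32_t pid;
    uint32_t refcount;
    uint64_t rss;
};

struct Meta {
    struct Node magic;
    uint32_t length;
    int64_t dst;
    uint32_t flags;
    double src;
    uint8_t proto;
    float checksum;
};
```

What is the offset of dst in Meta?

32

Node: @0: uid [4B, align 4] → 4; @4: pid [4B, align 4] → 8; @8: refcount [4B, align 4] → 12; +4 pad (align 8); @16: rss [8B, align 8] → 24; size 24, align 8
@0: magic [24B, align 8] → 24
@24: length [4B, align 4] → 28
+4 pad (align 8)
@32: dst [8B, align 8] → 40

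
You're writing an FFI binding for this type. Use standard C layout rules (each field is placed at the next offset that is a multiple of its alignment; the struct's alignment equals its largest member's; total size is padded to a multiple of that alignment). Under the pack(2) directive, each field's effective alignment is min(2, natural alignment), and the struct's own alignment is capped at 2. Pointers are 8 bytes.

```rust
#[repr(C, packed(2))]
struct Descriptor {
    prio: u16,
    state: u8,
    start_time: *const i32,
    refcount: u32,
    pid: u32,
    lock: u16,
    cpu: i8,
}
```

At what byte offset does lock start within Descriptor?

prio at 0 (size 2, align 2) → ends 2
state at 2 (size 1, align 1) → ends 3
pad 1 to align 2 for start_time
start_time at 4 (size 8, align 2) → ends 12
refcount at 12 (size 4, align 2) → ends 16
pid at 16 (size 4, align 2) → ends 20
lock at 20 (size 2, align 2) → ends 22

20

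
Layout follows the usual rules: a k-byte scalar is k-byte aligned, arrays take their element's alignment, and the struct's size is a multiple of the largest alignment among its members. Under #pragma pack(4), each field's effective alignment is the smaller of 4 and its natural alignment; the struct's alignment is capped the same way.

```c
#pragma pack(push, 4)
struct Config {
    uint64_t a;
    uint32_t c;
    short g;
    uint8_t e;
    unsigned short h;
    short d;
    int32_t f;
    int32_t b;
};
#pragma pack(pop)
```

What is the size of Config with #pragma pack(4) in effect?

28

0..8  a  (8B, 4-aligned)
8..12  c  (4B, 4-aligned)
12..14  g  (2B, 2-aligned)
14..15  e  (1B, 1-aligned)
15..16  -- padding (1B)
16..18  h  (2B, 2-aligned)
18..20  d  (2B, 2-aligned)
20..24  f  (4B, 4-aligned)
24..28  b  (4B, 4-aligned)
sizeof = 28, alignof = 4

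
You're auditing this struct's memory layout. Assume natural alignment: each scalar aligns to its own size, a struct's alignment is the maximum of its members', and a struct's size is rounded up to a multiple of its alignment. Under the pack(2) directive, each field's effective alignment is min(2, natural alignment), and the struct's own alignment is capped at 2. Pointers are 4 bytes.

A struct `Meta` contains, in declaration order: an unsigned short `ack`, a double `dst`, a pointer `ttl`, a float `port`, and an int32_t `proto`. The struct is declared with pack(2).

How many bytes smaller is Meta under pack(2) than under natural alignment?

10

natural layout:
  @0: ack [2B, align 2] → 2
  +6 pad (align 8)
  @8: dst [8B, align 8] → 16
  @16: ttl [4B, align 4] → 20
  @20: port [4B, align 4] → 24
  @24: proto [4B, align 4] → 28
  +4 tail pad (align 8)
  size 32, align 8
packed(2) layout:
  @0: ack [2B, align 2] → 2
  @2: dst [8B, align 2] → 10
  @10: ttl [4B, align 2] → 14
  @14: port [4B, align 2] → 18
  @18: proto [4B, align 2] → 22
  size 22, align 2
32 − 22 = 10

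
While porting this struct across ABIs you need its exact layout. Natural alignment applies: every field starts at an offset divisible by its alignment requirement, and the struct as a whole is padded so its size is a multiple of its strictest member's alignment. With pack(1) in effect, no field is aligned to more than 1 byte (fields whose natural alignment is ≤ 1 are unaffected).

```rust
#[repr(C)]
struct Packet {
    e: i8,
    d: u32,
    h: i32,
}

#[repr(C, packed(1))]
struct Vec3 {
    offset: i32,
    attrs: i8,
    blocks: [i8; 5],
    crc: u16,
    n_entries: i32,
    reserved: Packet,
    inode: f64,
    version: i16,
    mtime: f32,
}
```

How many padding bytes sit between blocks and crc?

Packet: @0: e [1B, align 1] → 1; +3 pad (align 4); @4: d [4B, align 4] → 8; @8: h [4B, align 4] → 12; size 12, align 4
@0: offset [4B, align 1] → 4
@4: attrs [1B, align 1] → 5
@5: blocks [5B, align 1] → 10
@10: crc [2B, align 1] → 12

0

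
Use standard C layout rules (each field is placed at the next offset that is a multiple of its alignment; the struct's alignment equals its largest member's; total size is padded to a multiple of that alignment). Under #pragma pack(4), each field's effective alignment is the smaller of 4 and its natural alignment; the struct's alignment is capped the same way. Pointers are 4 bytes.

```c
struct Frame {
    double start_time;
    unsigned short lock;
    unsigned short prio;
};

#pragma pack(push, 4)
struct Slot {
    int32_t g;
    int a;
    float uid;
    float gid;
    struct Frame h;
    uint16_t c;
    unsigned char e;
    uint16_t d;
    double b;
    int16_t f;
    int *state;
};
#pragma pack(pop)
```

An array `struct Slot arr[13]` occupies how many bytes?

Frame: 0..8  start_time  (8B, 8-aligned); 8..10  lock  (2B, 2-aligned); 10..12  prio  (2B, 2-aligned); 12..16  -- tail padding (4B); sizeof = 16, alignof = 8
0..4  g  (4B, 4-aligned)
4..8  a  (4B, 4-aligned)
8..12  uid  (4B, 4-aligned)
12..16  gid  (4B, 4-aligned)
16..32  h  (16B, 4-aligned)
32..34  c  (2B, 2-aligned)
34..35  e  (1B, 1-aligned)
35..36  -- padding (1B)
36..38  d  (2B, 2-aligned)
38..40  -- padding (2B)
40..48  b  (8B, 4-aligned)
48..50  f  (2B, 2-aligned)
50..52  -- padding (2B)
52..56  state  (4B, 4-aligned)
sizeof = 56, alignof = 4
array of 13: 13 × 56 = 728

728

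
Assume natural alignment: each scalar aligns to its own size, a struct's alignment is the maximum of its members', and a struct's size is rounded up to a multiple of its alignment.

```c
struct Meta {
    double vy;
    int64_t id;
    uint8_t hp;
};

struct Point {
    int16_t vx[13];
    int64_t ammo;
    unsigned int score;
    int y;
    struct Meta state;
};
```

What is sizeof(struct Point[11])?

792

Meta: vy at 0 (size 8, align 8) → ends 8; id at 8 (size 8, align 8) → ends 16; hp at 16 (size 1, align 1) → ends 17; tail pad 7 to reach multiple of 8; total 24 bytes, alignment 8
vx at 0 (size 26, align 2) → ends 26
pad 6 to align 8 for ammo
ammo at 32 (size 8, align 8) → ends 40
score at 40 (size 4, align 4) → ends 44
y at 44 (size 4, align 4) → ends 48
state at 48 (size 24, align 8) → ends 72
total 72 bytes, alignment 8
array of 11: 11 × 72 = 792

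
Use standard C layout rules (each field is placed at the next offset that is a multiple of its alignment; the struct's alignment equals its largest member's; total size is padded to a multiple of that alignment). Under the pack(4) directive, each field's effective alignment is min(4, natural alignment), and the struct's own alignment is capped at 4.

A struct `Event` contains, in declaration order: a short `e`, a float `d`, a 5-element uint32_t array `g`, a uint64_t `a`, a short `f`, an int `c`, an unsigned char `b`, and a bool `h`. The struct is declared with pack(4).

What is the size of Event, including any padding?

0..2  e  (2B, 2-aligned)
2..4  -- padding (2B)
4..8  d  (4B, 4-aligned)
8..28  g  (20B, 4-aligned)
28..36  a  (8B, 4-aligned)
36..38  f  (2B, 2-aligned)
38..40  -- padding (2B)
40..44  c  (4B, 4-aligned)
44..45  b  (1B, 1-aligned)
45..46  h  (1B, 1-aligned)
46..48  -- tail padding (2B)
sizeof = 48, alignof = 4

48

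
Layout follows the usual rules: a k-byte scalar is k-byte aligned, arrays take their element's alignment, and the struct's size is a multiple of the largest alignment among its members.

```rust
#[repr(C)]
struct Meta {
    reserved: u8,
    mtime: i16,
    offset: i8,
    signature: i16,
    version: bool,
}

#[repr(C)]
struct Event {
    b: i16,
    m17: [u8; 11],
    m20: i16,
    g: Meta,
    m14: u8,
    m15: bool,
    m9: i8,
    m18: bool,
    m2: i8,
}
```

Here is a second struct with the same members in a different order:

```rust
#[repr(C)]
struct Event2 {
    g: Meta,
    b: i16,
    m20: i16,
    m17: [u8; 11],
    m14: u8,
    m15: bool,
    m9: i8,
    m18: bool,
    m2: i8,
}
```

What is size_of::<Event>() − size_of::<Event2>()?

Meta: @0: reserved [1B, align 1] → 1; +1 pad (align 2); @2: mtime [2B, align 2] → 4; @4: offset [1B, align 1] → 5; +1 pad (align 2); @6: signature [2B, align 2] → 8; @8: version [1B, align 1] → 9; +1 tail pad (align 2); size 10, align 2
@0: b [2B, align 2] → 2
@2: m17 [11B, align 1] → 13
+1 pad (align 2)
@14: m20 [2B, align 2] → 16
@16: g [10B, align 2] → 26
@26: m14 [1B, align 1] → 27
@27: m15 [1B, align 1] → 28
@28: m9 [1B, align 1] → 29
@29: m18 [1B, align 1] → 30
@30: m2 [1B, align 1] → 31
+1 tail pad (align 2)
size 32, align 2
— Event2 —
@0: g [10B, align 2] → 10
@10: b [2B, align 2] → 12
@12: m20 [2B, align 2] → 14
@14: m17 [11B, align 1] → 25
@25: m14 [1B, align 1] → 26
@26: m15 [1B, align 1] → 27
@27: m9 [1B, align 1] → 28
@28: m18 [1B, align 1] → 29
@29: m2 [1B, align 1] → 30
size 30, align 2
32 − 30 = 2

2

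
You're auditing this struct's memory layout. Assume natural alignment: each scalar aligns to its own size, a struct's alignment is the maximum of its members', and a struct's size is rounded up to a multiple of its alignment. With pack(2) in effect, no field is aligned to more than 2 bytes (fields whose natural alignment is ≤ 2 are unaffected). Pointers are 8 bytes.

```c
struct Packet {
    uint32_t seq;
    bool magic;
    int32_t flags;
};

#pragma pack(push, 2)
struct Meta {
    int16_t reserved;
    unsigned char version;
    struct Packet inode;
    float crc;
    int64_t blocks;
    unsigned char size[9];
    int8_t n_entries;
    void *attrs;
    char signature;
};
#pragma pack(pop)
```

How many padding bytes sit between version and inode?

Packet: 0..4  seq  (4B, 4-aligned); 4..5  magic  (1B, 1-aligned); 5..8  -- padding (3B); 8..12  flags  (4B, 4-aligned); sizeof = 12, alignof = 4
0..2  reserved  (2B, 2-aligned)
2..3  version  (1B, 1-aligned)
3..4  -- padding (1B)
4..16  inode  (12B, 2-aligned)

1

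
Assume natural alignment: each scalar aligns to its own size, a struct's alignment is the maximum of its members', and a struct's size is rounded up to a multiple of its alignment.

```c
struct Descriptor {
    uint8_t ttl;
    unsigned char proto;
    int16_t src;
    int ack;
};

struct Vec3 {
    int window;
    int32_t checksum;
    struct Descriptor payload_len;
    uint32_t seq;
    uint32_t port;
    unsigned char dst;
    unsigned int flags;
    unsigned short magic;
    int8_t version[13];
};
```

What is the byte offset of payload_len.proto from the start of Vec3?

9

Descriptor: 0..1  ttl  (1B, 1-aligned); 1..2  proto  (1B, 1-aligned); 2..4  src  (2B, 2-aligned); 4..8  ack  (4B, 4-aligned); sizeof = 8, alignof = 4
0..4  window  (4B, 4-aligned)
4..8  checksum  (4B, 4-aligned)
8..16  payload_len  (8B, 4-aligned)
within Descriptor: proto at 1
8 + 1 = 9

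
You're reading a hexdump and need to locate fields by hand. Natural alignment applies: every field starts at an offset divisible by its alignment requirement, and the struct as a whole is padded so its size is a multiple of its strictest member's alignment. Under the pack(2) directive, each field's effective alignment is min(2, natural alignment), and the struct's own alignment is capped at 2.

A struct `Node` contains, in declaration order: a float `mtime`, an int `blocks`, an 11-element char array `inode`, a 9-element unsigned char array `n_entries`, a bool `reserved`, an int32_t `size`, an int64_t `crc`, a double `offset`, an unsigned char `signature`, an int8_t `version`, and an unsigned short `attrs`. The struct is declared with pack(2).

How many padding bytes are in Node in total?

1

mtime at 0 (size 4, align 2) → ends 4
blocks at 4 (size 4, align 2) → ends 8
inode at 8 (size 11, align 1) → ends 19
n_entries at 19 (size 9, align 1) → ends 28
reserved at 28 (size 1, align 1) → ends 29
pad 1 to align 2 for size
size at 30 (size 4, align 2) → ends 34
crc at 34 (size 8, align 2) → ends 42
offset at 42 (size 8, align 2) → ends 50
signature at 50 (size 1, align 1) → ends 51
version at 51 (size 1, align 1) → ends 52
attrs at 52 (size 2, align 2) → ends 54
total 54 bytes, alignment 2
data bytes 53, size 54 → padding 1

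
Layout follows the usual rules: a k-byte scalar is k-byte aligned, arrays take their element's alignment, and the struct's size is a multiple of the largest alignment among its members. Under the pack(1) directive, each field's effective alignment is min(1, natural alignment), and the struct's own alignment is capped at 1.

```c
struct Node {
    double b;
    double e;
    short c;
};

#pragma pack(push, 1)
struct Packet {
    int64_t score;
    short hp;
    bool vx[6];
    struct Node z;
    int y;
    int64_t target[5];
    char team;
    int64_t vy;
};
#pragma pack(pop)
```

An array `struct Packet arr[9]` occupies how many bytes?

837

Node: @0: b [8B, align 8] → 8; @8: e [8B, align 8] → 16; @16: c [2B, align 2] → 18; +6 tail pad (align 8); size 24, align 8
@0: score [8B, align 1] → 8
@8: hp [2B, align 1] → 10
@10: vx [6B, align 1] → 16
@16: z [24B, align 1] → 40
@40: y [4B, align 1] → 44
@44: target [40B, align 1] → 84
@84: team [1B, align 1] → 85
@85: vy [8B, align 1] → 93
size 93, align 1
array of 9: 9 × 93 = 837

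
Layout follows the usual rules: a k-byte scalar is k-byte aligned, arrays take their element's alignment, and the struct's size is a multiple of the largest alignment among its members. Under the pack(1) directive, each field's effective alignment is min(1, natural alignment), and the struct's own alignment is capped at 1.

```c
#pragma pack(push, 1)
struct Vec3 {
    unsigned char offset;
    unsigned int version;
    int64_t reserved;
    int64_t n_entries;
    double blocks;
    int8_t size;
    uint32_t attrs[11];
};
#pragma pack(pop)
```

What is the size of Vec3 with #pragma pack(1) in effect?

offset at 0 (size 1, align 1) → ends 1
version at 1 (size 4, align 1) → ends 5
reserved at 5 (size 8, align 1) → ends 13
n_entries at 13 (size 8, align 1) → ends 21
blocks at 21 (size 8, align 1) → ends 29
size at 29 (size 1, align 1) → ends 30
attrs at 30 (size 44, align 1) → ends 74
total 74 bytes, alignment 1

74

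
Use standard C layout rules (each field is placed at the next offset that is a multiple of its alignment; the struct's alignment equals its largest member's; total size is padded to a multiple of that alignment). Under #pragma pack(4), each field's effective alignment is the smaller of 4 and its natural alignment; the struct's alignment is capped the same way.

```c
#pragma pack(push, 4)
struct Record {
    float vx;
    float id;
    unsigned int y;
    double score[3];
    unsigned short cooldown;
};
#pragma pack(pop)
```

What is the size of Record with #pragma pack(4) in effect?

40

@0: vx [4B, align 4] → 4
@4: id [4B, align 4] → 8
@8: y [4B, align 4] → 12
@12: score [24B, align 4] → 36
@36: cooldown [2B, align 2] → 38
+2 tail pad (align 4)
size 40, align 4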